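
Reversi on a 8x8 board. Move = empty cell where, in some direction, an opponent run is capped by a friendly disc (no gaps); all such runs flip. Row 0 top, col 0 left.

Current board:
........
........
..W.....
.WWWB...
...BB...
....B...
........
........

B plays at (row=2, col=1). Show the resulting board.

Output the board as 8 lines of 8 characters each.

Place B at (2,1); scan 8 dirs for brackets.
Dir NW: first cell '.' (not opp) -> no flip
Dir N: first cell '.' (not opp) -> no flip
Dir NE: first cell '.' (not opp) -> no flip
Dir W: first cell '.' (not opp) -> no flip
Dir E: opp run (2,2), next='.' -> no flip
Dir SW: first cell '.' (not opp) -> no flip
Dir S: opp run (3,1), next='.' -> no flip
Dir SE: opp run (3,2) capped by B -> flip
All flips: (3,2)

Answer: ........
........
.BW.....
.WBWB...
...BB...
....B...
........
........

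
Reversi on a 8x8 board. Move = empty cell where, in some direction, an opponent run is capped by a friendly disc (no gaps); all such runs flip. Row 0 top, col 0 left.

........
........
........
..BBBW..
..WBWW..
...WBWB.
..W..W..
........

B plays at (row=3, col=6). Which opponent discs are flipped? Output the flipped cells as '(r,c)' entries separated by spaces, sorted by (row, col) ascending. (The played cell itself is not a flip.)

Answer: (3,5) (4,5)

Derivation:
Dir NW: first cell '.' (not opp) -> no flip
Dir N: first cell '.' (not opp) -> no flip
Dir NE: first cell '.' (not opp) -> no flip
Dir W: opp run (3,5) capped by B -> flip
Dir E: first cell '.' (not opp) -> no flip
Dir SW: opp run (4,5) capped by B -> flip
Dir S: first cell '.' (not opp) -> no flip
Dir SE: first cell '.' (not opp) -> no flip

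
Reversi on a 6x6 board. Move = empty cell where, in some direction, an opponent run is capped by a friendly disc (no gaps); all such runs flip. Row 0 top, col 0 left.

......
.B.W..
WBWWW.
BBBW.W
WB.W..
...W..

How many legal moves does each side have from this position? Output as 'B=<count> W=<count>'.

Answer: B=9 W=5

Derivation:
-- B to move --
(0,2): no bracket -> illegal
(0,3): no bracket -> illegal
(0,4): flips 2 -> legal
(1,0): flips 1 -> legal
(1,2): flips 1 -> legal
(1,4): flips 1 -> legal
(1,5): no bracket -> illegal
(2,5): flips 3 -> legal
(3,4): flips 1 -> legal
(4,2): no bracket -> illegal
(4,4): flips 2 -> legal
(4,5): no bracket -> illegal
(5,0): flips 1 -> legal
(5,1): no bracket -> illegal
(5,2): no bracket -> illegal
(5,4): flips 1 -> legal
B mobility = 9
-- W to move --
(0,0): flips 1 -> legal
(0,1): no bracket -> illegal
(0,2): flips 1 -> legal
(1,0): flips 2 -> legal
(1,2): no bracket -> illegal
(4,2): flips 3 -> legal
(5,0): flips 2 -> legal
(5,1): no bracket -> illegal
(5,2): no bracket -> illegal
W mobility = 5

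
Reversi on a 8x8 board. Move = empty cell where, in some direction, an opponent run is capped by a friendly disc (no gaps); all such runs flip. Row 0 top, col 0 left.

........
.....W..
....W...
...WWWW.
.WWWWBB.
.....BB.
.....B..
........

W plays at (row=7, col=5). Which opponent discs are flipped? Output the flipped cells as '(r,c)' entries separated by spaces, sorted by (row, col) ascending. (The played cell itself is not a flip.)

Dir NW: first cell '.' (not opp) -> no flip
Dir N: opp run (6,5) (5,5) (4,5) capped by W -> flip
Dir NE: first cell '.' (not opp) -> no flip
Dir W: first cell '.' (not opp) -> no flip
Dir E: first cell '.' (not opp) -> no flip
Dir SW: edge -> no flip
Dir S: edge -> no flip
Dir SE: edge -> no flip

Answer: (4,5) (5,5) (6,5)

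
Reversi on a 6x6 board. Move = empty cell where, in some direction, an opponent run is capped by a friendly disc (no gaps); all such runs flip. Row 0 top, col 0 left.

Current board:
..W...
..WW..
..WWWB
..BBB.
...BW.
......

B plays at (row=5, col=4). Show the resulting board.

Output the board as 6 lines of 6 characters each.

Answer: ..W...
..WW..
..WWWB
..BBB.
...BB.
....B.

Derivation:
Place B at (5,4); scan 8 dirs for brackets.
Dir NW: first cell 'B' (not opp) -> no flip
Dir N: opp run (4,4) capped by B -> flip
Dir NE: first cell '.' (not opp) -> no flip
Dir W: first cell '.' (not opp) -> no flip
Dir E: first cell '.' (not opp) -> no flip
Dir SW: edge -> no flip
Dir S: edge -> no flip
Dir SE: edge -> no flip
All flips: (4,4)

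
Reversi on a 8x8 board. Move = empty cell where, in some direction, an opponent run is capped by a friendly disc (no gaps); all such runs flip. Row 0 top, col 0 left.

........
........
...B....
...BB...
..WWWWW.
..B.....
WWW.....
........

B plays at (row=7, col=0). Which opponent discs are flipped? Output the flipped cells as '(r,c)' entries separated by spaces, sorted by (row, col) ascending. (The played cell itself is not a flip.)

Answer: (6,1)

Derivation:
Dir NW: edge -> no flip
Dir N: opp run (6,0), next='.' -> no flip
Dir NE: opp run (6,1) capped by B -> flip
Dir W: edge -> no flip
Dir E: first cell '.' (not opp) -> no flip
Dir SW: edge -> no flip
Dir S: edge -> no flip
Dir SE: edge -> no flip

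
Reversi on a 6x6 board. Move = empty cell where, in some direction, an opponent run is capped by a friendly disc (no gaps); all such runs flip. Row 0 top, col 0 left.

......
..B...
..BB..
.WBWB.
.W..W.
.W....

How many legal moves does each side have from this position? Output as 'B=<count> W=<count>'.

-- B to move --
(2,0): no bracket -> illegal
(2,1): no bracket -> illegal
(2,4): no bracket -> illegal
(3,0): flips 1 -> legal
(3,5): no bracket -> illegal
(4,0): flips 1 -> legal
(4,2): no bracket -> illegal
(4,3): flips 1 -> legal
(4,5): no bracket -> illegal
(5,0): flips 1 -> legal
(5,2): no bracket -> illegal
(5,3): no bracket -> illegal
(5,4): flips 1 -> legal
(5,5): flips 2 -> legal
B mobility = 6
-- W to move --
(0,1): no bracket -> illegal
(0,2): no bracket -> illegal
(0,3): no bracket -> illegal
(1,1): flips 1 -> legal
(1,3): flips 2 -> legal
(1,4): flips 2 -> legal
(2,1): no bracket -> illegal
(2,4): flips 1 -> legal
(2,5): no bracket -> illegal
(3,5): flips 1 -> legal
(4,2): no bracket -> illegal
(4,3): no bracket -> illegal
(4,5): no bracket -> illegal
W mobility = 5

Answer: B=6 W=5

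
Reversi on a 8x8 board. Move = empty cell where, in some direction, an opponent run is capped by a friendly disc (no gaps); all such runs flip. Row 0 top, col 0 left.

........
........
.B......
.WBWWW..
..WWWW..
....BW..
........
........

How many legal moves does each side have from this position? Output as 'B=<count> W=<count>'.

Answer: B=6 W=7

Derivation:
-- B to move --
(2,0): no bracket -> illegal
(2,2): no bracket -> illegal
(2,3): no bracket -> illegal
(2,4): flips 2 -> legal
(2,5): no bracket -> illegal
(2,6): no bracket -> illegal
(3,0): flips 1 -> legal
(3,6): flips 4 -> legal
(4,0): no bracket -> illegal
(4,1): flips 1 -> legal
(4,6): no bracket -> illegal
(5,1): no bracket -> illegal
(5,2): flips 1 -> legal
(5,3): no bracket -> illegal
(5,6): flips 1 -> legal
(6,4): no bracket -> illegal
(6,5): no bracket -> illegal
(6,6): no bracket -> illegal
B mobility = 6
-- W to move --
(1,0): flips 2 -> legal
(1,1): flips 1 -> legal
(1,2): no bracket -> illegal
(2,0): no bracket -> illegal
(2,2): flips 1 -> legal
(2,3): no bracket -> illegal
(3,0): no bracket -> illegal
(4,1): no bracket -> illegal
(5,3): flips 1 -> legal
(6,3): flips 1 -> legal
(6,4): flips 1 -> legal
(6,5): flips 1 -> legal
W mobility = 7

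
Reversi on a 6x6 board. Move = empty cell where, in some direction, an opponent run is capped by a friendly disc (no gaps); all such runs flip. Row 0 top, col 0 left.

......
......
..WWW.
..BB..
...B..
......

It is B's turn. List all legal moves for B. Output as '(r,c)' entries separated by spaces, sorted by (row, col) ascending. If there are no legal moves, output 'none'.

(1,1): flips 1 -> legal
(1,2): flips 1 -> legal
(1,3): flips 1 -> legal
(1,4): flips 1 -> legal
(1,5): flips 1 -> legal
(2,1): no bracket -> illegal
(2,5): no bracket -> illegal
(3,1): no bracket -> illegal
(3,4): no bracket -> illegal
(3,5): no bracket -> illegal

Answer: (1,1) (1,2) (1,3) (1,4) (1,5)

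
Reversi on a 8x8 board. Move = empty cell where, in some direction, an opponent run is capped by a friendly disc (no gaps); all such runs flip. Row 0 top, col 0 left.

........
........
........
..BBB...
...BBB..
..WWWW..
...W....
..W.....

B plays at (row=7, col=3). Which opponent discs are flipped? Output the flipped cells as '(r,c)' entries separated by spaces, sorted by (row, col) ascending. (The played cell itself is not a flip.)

Dir NW: first cell '.' (not opp) -> no flip
Dir N: opp run (6,3) (5,3) capped by B -> flip
Dir NE: first cell '.' (not opp) -> no flip
Dir W: opp run (7,2), next='.' -> no flip
Dir E: first cell '.' (not opp) -> no flip
Dir SW: edge -> no flip
Dir S: edge -> no flip
Dir SE: edge -> no flip

Answer: (5,3) (6,3)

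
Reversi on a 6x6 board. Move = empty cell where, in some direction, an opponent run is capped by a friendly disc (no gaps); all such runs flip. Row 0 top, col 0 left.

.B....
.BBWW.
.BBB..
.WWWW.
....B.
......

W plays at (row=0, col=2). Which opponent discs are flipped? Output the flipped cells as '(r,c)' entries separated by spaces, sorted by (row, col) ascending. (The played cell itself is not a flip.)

Answer: (1,2) (2,2)

Derivation:
Dir NW: edge -> no flip
Dir N: edge -> no flip
Dir NE: edge -> no flip
Dir W: opp run (0,1), next='.' -> no flip
Dir E: first cell '.' (not opp) -> no flip
Dir SW: opp run (1,1), next='.' -> no flip
Dir S: opp run (1,2) (2,2) capped by W -> flip
Dir SE: first cell 'W' (not opp) -> no flip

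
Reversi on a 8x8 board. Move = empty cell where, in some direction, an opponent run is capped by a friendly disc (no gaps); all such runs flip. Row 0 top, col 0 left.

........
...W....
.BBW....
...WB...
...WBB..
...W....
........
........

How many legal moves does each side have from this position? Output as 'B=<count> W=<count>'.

-- B to move --
(0,2): no bracket -> illegal
(0,3): no bracket -> illegal
(0,4): flips 1 -> legal
(1,2): flips 1 -> legal
(1,4): no bracket -> illegal
(2,4): flips 1 -> legal
(3,2): flips 1 -> legal
(4,2): flips 1 -> legal
(5,2): flips 1 -> legal
(5,4): no bracket -> illegal
(6,2): flips 1 -> legal
(6,3): no bracket -> illegal
(6,4): no bracket -> illegal
B mobility = 7
-- W to move --
(1,0): no bracket -> illegal
(1,1): flips 1 -> legal
(1,2): no bracket -> illegal
(2,0): flips 2 -> legal
(2,4): no bracket -> illegal
(2,5): flips 1 -> legal
(3,0): no bracket -> illegal
(3,1): flips 1 -> legal
(3,2): no bracket -> illegal
(3,5): flips 2 -> legal
(3,6): no bracket -> illegal
(4,6): flips 2 -> legal
(5,4): no bracket -> illegal
(5,5): flips 1 -> legal
(5,6): flips 2 -> legal
W mobility = 8

Answer: B=7 W=8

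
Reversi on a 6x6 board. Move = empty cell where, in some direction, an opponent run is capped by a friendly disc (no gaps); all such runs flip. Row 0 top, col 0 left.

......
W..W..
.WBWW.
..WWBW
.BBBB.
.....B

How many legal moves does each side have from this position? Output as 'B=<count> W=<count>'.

-- B to move --
(0,0): no bracket -> illegal
(0,1): no bracket -> illegal
(0,2): no bracket -> illegal
(0,3): flips 3 -> legal
(0,4): flips 1 -> legal
(1,1): no bracket -> illegal
(1,2): flips 1 -> legal
(1,4): flips 3 -> legal
(1,5): flips 2 -> legal
(2,0): flips 1 -> legal
(2,5): flips 2 -> legal
(3,0): no bracket -> illegal
(3,1): flips 2 -> legal
(4,5): no bracket -> illegal
B mobility = 8
-- W to move --
(1,1): flips 1 -> legal
(1,2): flips 1 -> legal
(2,5): no bracket -> illegal
(3,0): no bracket -> illegal
(3,1): flips 1 -> legal
(4,0): no bracket -> illegal
(4,5): flips 1 -> legal
(5,0): flips 1 -> legal
(5,1): flips 1 -> legal
(5,2): flips 1 -> legal
(5,3): flips 2 -> legal
(5,4): flips 3 -> legal
W mobility = 9

Answer: B=8 W=9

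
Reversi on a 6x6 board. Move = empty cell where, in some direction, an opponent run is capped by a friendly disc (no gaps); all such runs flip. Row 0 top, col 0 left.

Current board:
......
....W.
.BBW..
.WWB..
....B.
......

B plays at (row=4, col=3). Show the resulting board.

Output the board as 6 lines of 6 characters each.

Place B at (4,3); scan 8 dirs for brackets.
Dir NW: opp run (3,2) capped by B -> flip
Dir N: first cell 'B' (not opp) -> no flip
Dir NE: first cell '.' (not opp) -> no flip
Dir W: first cell '.' (not opp) -> no flip
Dir E: first cell 'B' (not opp) -> no flip
Dir SW: first cell '.' (not opp) -> no flip
Dir S: first cell '.' (not opp) -> no flip
Dir SE: first cell '.' (not opp) -> no flip
All flips: (3,2)

Answer: ......
....W.
.BBW..
.WBB..
...BB.
......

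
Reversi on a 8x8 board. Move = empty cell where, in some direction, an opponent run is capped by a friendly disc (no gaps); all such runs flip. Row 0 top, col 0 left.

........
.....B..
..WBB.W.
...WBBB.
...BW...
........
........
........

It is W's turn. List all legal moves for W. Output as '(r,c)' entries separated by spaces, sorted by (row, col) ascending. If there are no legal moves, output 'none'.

(0,4): flips 1 -> legal
(0,5): no bracket -> illegal
(0,6): flips 2 -> legal
(1,2): no bracket -> illegal
(1,3): flips 1 -> legal
(1,4): flips 2 -> legal
(1,6): no bracket -> illegal
(2,5): flips 2 -> legal
(2,7): no bracket -> illegal
(3,2): no bracket -> illegal
(3,7): flips 3 -> legal
(4,2): flips 1 -> legal
(4,5): no bracket -> illegal
(4,6): flips 1 -> legal
(4,7): no bracket -> illegal
(5,2): no bracket -> illegal
(5,3): flips 1 -> legal
(5,4): no bracket -> illegal

Answer: (0,4) (0,6) (1,3) (1,4) (2,5) (3,7) (4,2) (4,6) (5,3)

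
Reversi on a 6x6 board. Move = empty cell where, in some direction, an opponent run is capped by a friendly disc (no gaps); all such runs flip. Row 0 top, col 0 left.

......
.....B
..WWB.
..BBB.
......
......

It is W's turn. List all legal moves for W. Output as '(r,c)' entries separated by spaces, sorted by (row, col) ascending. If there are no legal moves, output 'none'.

(0,4): no bracket -> illegal
(0,5): no bracket -> illegal
(1,3): no bracket -> illegal
(1,4): no bracket -> illegal
(2,1): no bracket -> illegal
(2,5): flips 1 -> legal
(3,1): no bracket -> illegal
(3,5): no bracket -> illegal
(4,1): flips 1 -> legal
(4,2): flips 1 -> legal
(4,3): flips 1 -> legal
(4,4): flips 1 -> legal
(4,5): flips 1 -> legal

Answer: (2,5) (4,1) (4,2) (4,3) (4,4) (4,5)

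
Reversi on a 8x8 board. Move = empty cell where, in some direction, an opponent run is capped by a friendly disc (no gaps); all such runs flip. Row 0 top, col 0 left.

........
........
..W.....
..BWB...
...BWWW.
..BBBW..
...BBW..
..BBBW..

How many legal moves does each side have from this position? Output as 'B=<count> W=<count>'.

-- B to move --
(1,1): no bracket -> illegal
(1,2): flips 1 -> legal
(1,3): no bracket -> illegal
(2,1): no bracket -> illegal
(2,3): flips 1 -> legal
(2,4): no bracket -> illegal
(3,1): no bracket -> illegal
(3,5): flips 1 -> legal
(3,6): flips 1 -> legal
(3,7): flips 2 -> legal
(4,2): no bracket -> illegal
(4,7): flips 3 -> legal
(5,6): flips 3 -> legal
(5,7): no bracket -> illegal
(6,6): flips 1 -> legal
(7,6): flips 2 -> legal
B mobility = 9
-- W to move --
(2,1): flips 3 -> legal
(2,3): flips 1 -> legal
(2,4): flips 1 -> legal
(2,5): no bracket -> illegal
(3,1): flips 1 -> legal
(3,5): flips 1 -> legal
(4,1): no bracket -> illegal
(4,2): flips 4 -> legal
(5,1): flips 3 -> legal
(6,1): no bracket -> illegal
(6,2): flips 3 -> legal
(7,1): flips 3 -> legal
W mobility = 9

Answer: B=9 W=9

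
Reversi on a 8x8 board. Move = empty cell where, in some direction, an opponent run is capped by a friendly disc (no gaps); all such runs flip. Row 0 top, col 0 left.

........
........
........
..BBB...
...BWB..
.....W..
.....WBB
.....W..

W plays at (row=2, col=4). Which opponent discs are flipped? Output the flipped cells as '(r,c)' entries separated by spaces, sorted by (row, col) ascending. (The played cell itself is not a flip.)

Dir NW: first cell '.' (not opp) -> no flip
Dir N: first cell '.' (not opp) -> no flip
Dir NE: first cell '.' (not opp) -> no flip
Dir W: first cell '.' (not opp) -> no flip
Dir E: first cell '.' (not opp) -> no flip
Dir SW: opp run (3,3), next='.' -> no flip
Dir S: opp run (3,4) capped by W -> flip
Dir SE: first cell '.' (not opp) -> no flip

Answer: (3,4)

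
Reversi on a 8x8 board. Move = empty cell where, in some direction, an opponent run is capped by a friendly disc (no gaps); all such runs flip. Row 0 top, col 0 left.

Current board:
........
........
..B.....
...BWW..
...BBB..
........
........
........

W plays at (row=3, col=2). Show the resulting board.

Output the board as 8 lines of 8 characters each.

Answer: ........
........
..B.....
..WWWW..
...BBB..
........
........
........

Derivation:
Place W at (3,2); scan 8 dirs for brackets.
Dir NW: first cell '.' (not opp) -> no flip
Dir N: opp run (2,2), next='.' -> no flip
Dir NE: first cell '.' (not opp) -> no flip
Dir W: first cell '.' (not opp) -> no flip
Dir E: opp run (3,3) capped by W -> flip
Dir SW: first cell '.' (not opp) -> no flip
Dir S: first cell '.' (not opp) -> no flip
Dir SE: opp run (4,3), next='.' -> no flip
All flips: (3,3)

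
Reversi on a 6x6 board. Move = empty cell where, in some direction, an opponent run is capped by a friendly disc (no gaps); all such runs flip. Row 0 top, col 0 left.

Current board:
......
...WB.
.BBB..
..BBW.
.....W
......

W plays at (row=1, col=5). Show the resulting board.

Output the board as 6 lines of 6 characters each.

Answer: ......
...WWW
.BBB..
..BBW.
.....W
......

Derivation:
Place W at (1,5); scan 8 dirs for brackets.
Dir NW: first cell '.' (not opp) -> no flip
Dir N: first cell '.' (not opp) -> no flip
Dir NE: edge -> no flip
Dir W: opp run (1,4) capped by W -> flip
Dir E: edge -> no flip
Dir SW: first cell '.' (not opp) -> no flip
Dir S: first cell '.' (not opp) -> no flip
Dir SE: edge -> no flip
All flips: (1,4)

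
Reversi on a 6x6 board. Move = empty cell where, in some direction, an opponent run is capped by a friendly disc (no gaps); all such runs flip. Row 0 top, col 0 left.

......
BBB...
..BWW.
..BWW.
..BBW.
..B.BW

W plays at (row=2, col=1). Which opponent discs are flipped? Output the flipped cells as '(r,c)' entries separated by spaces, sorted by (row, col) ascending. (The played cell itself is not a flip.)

Answer: (2,2)

Derivation:
Dir NW: opp run (1,0), next=edge -> no flip
Dir N: opp run (1,1), next='.' -> no flip
Dir NE: opp run (1,2), next='.' -> no flip
Dir W: first cell '.' (not opp) -> no flip
Dir E: opp run (2,2) capped by W -> flip
Dir SW: first cell '.' (not opp) -> no flip
Dir S: first cell '.' (not opp) -> no flip
Dir SE: opp run (3,2) (4,3) (5,4), next=edge -> no flip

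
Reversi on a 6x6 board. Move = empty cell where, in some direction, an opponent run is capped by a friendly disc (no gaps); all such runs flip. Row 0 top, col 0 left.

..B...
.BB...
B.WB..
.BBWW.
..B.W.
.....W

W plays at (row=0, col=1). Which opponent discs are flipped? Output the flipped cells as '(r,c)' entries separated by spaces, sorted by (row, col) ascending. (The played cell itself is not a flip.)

Dir NW: edge -> no flip
Dir N: edge -> no flip
Dir NE: edge -> no flip
Dir W: first cell '.' (not opp) -> no flip
Dir E: opp run (0,2), next='.' -> no flip
Dir SW: first cell '.' (not opp) -> no flip
Dir S: opp run (1,1), next='.' -> no flip
Dir SE: opp run (1,2) (2,3) capped by W -> flip

Answer: (1,2) (2,3)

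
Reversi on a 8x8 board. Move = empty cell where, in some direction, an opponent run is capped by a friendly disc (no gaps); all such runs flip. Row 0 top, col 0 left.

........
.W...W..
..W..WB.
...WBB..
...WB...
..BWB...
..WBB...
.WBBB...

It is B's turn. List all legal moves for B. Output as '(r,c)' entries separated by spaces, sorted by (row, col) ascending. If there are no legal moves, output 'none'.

Answer: (0,0) (0,4) (0,5) (1,6) (2,3) (2,4) (3,2) (4,2) (5,1) (6,1) (7,0)

Derivation:
(0,0): flips 3 -> legal
(0,1): no bracket -> illegal
(0,2): no bracket -> illegal
(0,4): flips 1 -> legal
(0,5): flips 2 -> legal
(0,6): no bracket -> illegal
(1,0): no bracket -> illegal
(1,2): no bracket -> illegal
(1,3): no bracket -> illegal
(1,4): no bracket -> illegal
(1,6): flips 1 -> legal
(2,0): no bracket -> illegal
(2,1): no bracket -> illegal
(2,3): flips 3 -> legal
(2,4): flips 1 -> legal
(3,1): no bracket -> illegal
(3,2): flips 2 -> legal
(3,6): no bracket -> illegal
(4,2): flips 2 -> legal
(5,1): flips 1 -> legal
(6,0): no bracket -> illegal
(6,1): flips 1 -> legal
(7,0): flips 1 -> legal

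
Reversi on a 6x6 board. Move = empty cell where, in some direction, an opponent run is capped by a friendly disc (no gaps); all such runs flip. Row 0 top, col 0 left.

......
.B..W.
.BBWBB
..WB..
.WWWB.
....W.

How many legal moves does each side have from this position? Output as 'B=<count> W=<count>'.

Answer: B=8 W=6

Derivation:
-- B to move --
(0,3): flips 1 -> legal
(0,4): flips 1 -> legal
(0,5): no bracket -> illegal
(1,2): no bracket -> illegal
(1,3): flips 1 -> legal
(1,5): no bracket -> illegal
(3,0): no bracket -> illegal
(3,1): flips 1 -> legal
(3,4): no bracket -> illegal
(4,0): flips 3 -> legal
(4,5): no bracket -> illegal
(5,0): no bracket -> illegal
(5,1): flips 1 -> legal
(5,2): flips 2 -> legal
(5,3): flips 1 -> legal
(5,5): no bracket -> illegal
B mobility = 8
-- W to move --
(0,0): no bracket -> illegal
(0,1): no bracket -> illegal
(0,2): no bracket -> illegal
(1,0): flips 1 -> legal
(1,2): flips 1 -> legal
(1,3): no bracket -> illegal
(1,5): flips 2 -> legal
(2,0): flips 2 -> legal
(3,0): no bracket -> illegal
(3,1): no bracket -> illegal
(3,4): flips 3 -> legal
(3,5): no bracket -> illegal
(4,5): flips 1 -> legal
(5,3): no bracket -> illegal
(5,5): no bracket -> illegal
W mobility = 6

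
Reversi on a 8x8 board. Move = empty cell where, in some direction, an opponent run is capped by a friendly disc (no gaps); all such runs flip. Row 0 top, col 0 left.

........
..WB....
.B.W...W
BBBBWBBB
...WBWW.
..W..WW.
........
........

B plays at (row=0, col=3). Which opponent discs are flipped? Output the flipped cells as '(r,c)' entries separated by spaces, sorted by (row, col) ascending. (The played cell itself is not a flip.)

Dir NW: edge -> no flip
Dir N: edge -> no flip
Dir NE: edge -> no flip
Dir W: first cell '.' (not opp) -> no flip
Dir E: first cell '.' (not opp) -> no flip
Dir SW: opp run (1,2) capped by B -> flip
Dir S: first cell 'B' (not opp) -> no flip
Dir SE: first cell '.' (not opp) -> no flip

Answer: (1,2)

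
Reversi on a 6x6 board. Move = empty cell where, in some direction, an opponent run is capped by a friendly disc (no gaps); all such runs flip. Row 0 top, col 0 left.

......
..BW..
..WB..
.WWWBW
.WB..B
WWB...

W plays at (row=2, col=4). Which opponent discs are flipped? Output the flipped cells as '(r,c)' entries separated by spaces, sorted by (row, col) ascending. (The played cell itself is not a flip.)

Answer: (2,3)

Derivation:
Dir NW: first cell 'W' (not opp) -> no flip
Dir N: first cell '.' (not opp) -> no flip
Dir NE: first cell '.' (not opp) -> no flip
Dir W: opp run (2,3) capped by W -> flip
Dir E: first cell '.' (not opp) -> no flip
Dir SW: first cell 'W' (not opp) -> no flip
Dir S: opp run (3,4), next='.' -> no flip
Dir SE: first cell 'W' (not opp) -> no flip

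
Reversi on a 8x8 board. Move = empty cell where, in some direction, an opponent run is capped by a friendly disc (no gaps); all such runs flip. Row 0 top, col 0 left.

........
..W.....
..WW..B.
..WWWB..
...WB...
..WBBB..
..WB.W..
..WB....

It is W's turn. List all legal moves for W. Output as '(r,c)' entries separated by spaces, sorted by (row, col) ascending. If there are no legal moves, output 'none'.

Answer: (1,7) (3,6) (4,5) (5,6) (6,4) (6,6) (7,4)

Derivation:
(1,5): no bracket -> illegal
(1,6): no bracket -> illegal
(1,7): flips 4 -> legal
(2,4): no bracket -> illegal
(2,5): no bracket -> illegal
(2,7): no bracket -> illegal
(3,6): flips 1 -> legal
(3,7): no bracket -> illegal
(4,2): no bracket -> illegal
(4,5): flips 4 -> legal
(4,6): no bracket -> illegal
(5,6): flips 3 -> legal
(6,4): flips 3 -> legal
(6,6): flips 2 -> legal
(7,4): flips 2 -> legal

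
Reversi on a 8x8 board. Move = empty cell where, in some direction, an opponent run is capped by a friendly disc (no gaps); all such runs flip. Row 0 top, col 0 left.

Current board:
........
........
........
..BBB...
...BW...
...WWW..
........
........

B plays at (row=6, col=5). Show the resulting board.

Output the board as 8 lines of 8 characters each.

Answer: ........
........
........
..BBB...
...BW...
...WBW..
.....B..
........

Derivation:
Place B at (6,5); scan 8 dirs for brackets.
Dir NW: opp run (5,4) capped by B -> flip
Dir N: opp run (5,5), next='.' -> no flip
Dir NE: first cell '.' (not opp) -> no flip
Dir W: first cell '.' (not opp) -> no flip
Dir E: first cell '.' (not opp) -> no flip
Dir SW: first cell '.' (not opp) -> no flip
Dir S: first cell '.' (not opp) -> no flip
Dir SE: first cell '.' (not opp) -> no flip
All flips: (5,4)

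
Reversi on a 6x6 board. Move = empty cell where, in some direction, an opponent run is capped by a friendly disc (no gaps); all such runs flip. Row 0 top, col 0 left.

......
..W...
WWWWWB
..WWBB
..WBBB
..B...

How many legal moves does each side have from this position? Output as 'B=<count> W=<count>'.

Answer: B=8 W=3

Derivation:
-- B to move --
(0,1): flips 2 -> legal
(0,2): flips 4 -> legal
(0,3): no bracket -> illegal
(1,0): flips 2 -> legal
(1,1): flips 2 -> legal
(1,3): flips 3 -> legal
(1,4): flips 1 -> legal
(1,5): no bracket -> illegal
(3,0): no bracket -> illegal
(3,1): flips 2 -> legal
(4,1): flips 1 -> legal
(5,1): no bracket -> illegal
(5,3): no bracket -> illegal
B mobility = 8
-- W to move --
(1,4): no bracket -> illegal
(1,5): no bracket -> illegal
(4,1): no bracket -> illegal
(5,1): no bracket -> illegal
(5,3): flips 1 -> legal
(5,4): flips 3 -> legal
(5,5): flips 1 -> legal
W mobility = 3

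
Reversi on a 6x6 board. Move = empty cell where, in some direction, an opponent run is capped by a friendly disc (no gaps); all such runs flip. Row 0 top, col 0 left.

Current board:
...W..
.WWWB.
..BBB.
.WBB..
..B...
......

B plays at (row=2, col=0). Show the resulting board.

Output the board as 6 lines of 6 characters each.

Place B at (2,0); scan 8 dirs for brackets.
Dir NW: edge -> no flip
Dir N: first cell '.' (not opp) -> no flip
Dir NE: opp run (1,1), next='.' -> no flip
Dir W: edge -> no flip
Dir E: first cell '.' (not opp) -> no flip
Dir SW: edge -> no flip
Dir S: first cell '.' (not opp) -> no flip
Dir SE: opp run (3,1) capped by B -> flip
All flips: (3,1)

Answer: ...W..
.WWWB.
B.BBB.
.BBB..
..B...
......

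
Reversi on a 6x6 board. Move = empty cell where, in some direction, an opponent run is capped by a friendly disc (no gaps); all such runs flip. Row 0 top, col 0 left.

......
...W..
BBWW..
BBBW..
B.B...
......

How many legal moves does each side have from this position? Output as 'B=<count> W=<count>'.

Answer: B=5 W=3

Derivation:
-- B to move --
(0,2): no bracket -> illegal
(0,3): no bracket -> illegal
(0,4): flips 2 -> legal
(1,1): no bracket -> illegal
(1,2): flips 1 -> legal
(1,4): flips 1 -> legal
(2,4): flips 3 -> legal
(3,4): flips 1 -> legal
(4,3): no bracket -> illegal
(4,4): no bracket -> illegal
B mobility = 5
-- W to move --
(1,0): no bracket -> illegal
(1,1): no bracket -> illegal
(1,2): no bracket -> illegal
(4,1): flips 1 -> legal
(4,3): no bracket -> illegal
(5,0): no bracket -> illegal
(5,1): flips 1 -> legal
(5,2): flips 2 -> legal
(5,3): no bracket -> illegal
W mobility = 3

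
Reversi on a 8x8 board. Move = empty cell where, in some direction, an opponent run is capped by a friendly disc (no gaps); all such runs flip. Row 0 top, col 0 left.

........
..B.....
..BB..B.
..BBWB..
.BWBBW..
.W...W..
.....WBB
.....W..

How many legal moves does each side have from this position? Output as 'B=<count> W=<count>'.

-- B to move --
(2,4): flips 1 -> legal
(2,5): flips 1 -> legal
(3,1): no bracket -> illegal
(3,6): no bracket -> illegal
(4,0): no bracket -> illegal
(4,6): flips 1 -> legal
(5,0): no bracket -> illegal
(5,2): flips 1 -> legal
(5,3): no bracket -> illegal
(5,4): no bracket -> illegal
(5,6): flips 2 -> legal
(6,0): flips 2 -> legal
(6,1): flips 1 -> legal
(6,2): no bracket -> illegal
(6,4): flips 1 -> legal
(7,4): no bracket -> illegal
(7,6): no bracket -> illegal
B mobility = 8
-- W to move --
(0,1): flips 2 -> legal
(0,2): flips 3 -> legal
(0,3): no bracket -> illegal
(1,1): flips 3 -> legal
(1,3): no bracket -> illegal
(1,4): no bracket -> illegal
(1,5): no bracket -> illegal
(1,6): no bracket -> illegal
(1,7): no bracket -> illegal
(2,1): no bracket -> illegal
(2,4): flips 1 -> legal
(2,5): flips 1 -> legal
(2,7): no bracket -> illegal
(3,0): no bracket -> illegal
(3,1): flips 3 -> legal
(3,6): flips 1 -> legal
(3,7): no bracket -> illegal
(4,0): flips 1 -> legal
(4,6): no bracket -> illegal
(5,0): no bracket -> illegal
(5,2): flips 1 -> legal
(5,3): no bracket -> illegal
(5,4): flips 1 -> legal
(5,6): no bracket -> illegal
(5,7): flips 1 -> legal
(7,6): no bracket -> illegal
(7,7): flips 1 -> legal
W mobility = 12

Answer: B=8 W=12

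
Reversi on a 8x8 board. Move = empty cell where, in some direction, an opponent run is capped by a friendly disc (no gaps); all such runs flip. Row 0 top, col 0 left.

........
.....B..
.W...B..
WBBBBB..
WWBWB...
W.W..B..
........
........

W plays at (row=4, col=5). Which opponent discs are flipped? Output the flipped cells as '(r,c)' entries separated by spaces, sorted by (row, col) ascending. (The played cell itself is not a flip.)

Answer: (4,4)

Derivation:
Dir NW: opp run (3,4), next='.' -> no flip
Dir N: opp run (3,5) (2,5) (1,5), next='.' -> no flip
Dir NE: first cell '.' (not opp) -> no flip
Dir W: opp run (4,4) capped by W -> flip
Dir E: first cell '.' (not opp) -> no flip
Dir SW: first cell '.' (not opp) -> no flip
Dir S: opp run (5,5), next='.' -> no flip
Dir SE: first cell '.' (not opp) -> no flip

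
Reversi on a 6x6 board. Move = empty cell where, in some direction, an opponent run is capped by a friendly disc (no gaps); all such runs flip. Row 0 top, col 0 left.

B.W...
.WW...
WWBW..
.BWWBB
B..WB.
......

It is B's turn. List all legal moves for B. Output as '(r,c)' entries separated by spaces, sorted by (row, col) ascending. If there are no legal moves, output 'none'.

Answer: (0,1) (2,4) (4,2) (5,2)

Derivation:
(0,1): flips 4 -> legal
(0,3): no bracket -> illegal
(1,0): no bracket -> illegal
(1,3): no bracket -> illegal
(1,4): no bracket -> illegal
(2,4): flips 1 -> legal
(3,0): no bracket -> illegal
(4,1): no bracket -> illegal
(4,2): flips 2 -> legal
(5,2): flips 1 -> legal
(5,3): no bracket -> illegal
(5,4): no bracket -> illegal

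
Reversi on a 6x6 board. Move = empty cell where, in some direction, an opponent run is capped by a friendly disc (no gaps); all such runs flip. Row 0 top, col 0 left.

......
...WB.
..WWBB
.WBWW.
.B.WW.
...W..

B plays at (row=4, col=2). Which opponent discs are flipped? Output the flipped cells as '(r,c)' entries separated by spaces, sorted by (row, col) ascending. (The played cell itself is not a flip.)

Answer: (3,3)

Derivation:
Dir NW: opp run (3,1), next='.' -> no flip
Dir N: first cell 'B' (not opp) -> no flip
Dir NE: opp run (3,3) capped by B -> flip
Dir W: first cell 'B' (not opp) -> no flip
Dir E: opp run (4,3) (4,4), next='.' -> no flip
Dir SW: first cell '.' (not opp) -> no flip
Dir S: first cell '.' (not opp) -> no flip
Dir SE: opp run (5,3), next=edge -> no flip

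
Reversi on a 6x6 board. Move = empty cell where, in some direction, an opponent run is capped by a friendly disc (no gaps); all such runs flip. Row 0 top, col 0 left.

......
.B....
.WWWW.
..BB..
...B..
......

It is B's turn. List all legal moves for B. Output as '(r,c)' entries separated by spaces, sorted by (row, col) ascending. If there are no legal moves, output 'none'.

(1,0): flips 1 -> legal
(1,2): flips 1 -> legal
(1,3): flips 1 -> legal
(1,4): flips 1 -> legal
(1,5): flips 1 -> legal
(2,0): no bracket -> illegal
(2,5): no bracket -> illegal
(3,0): no bracket -> illegal
(3,1): flips 1 -> legal
(3,4): no bracket -> illegal
(3,5): no bracket -> illegal

Answer: (1,0) (1,2) (1,3) (1,4) (1,5) (3,1)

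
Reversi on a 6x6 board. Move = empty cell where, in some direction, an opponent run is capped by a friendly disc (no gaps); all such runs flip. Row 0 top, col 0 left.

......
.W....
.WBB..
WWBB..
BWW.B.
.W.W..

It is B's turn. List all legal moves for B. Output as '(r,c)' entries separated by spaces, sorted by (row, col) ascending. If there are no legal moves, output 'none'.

Answer: (0,0) (1,0) (2,0) (4,3) (5,0) (5,2)

Derivation:
(0,0): flips 1 -> legal
(0,1): no bracket -> illegal
(0,2): no bracket -> illegal
(1,0): flips 1 -> legal
(1,2): no bracket -> illegal
(2,0): flips 2 -> legal
(4,3): flips 2 -> legal
(5,0): flips 1 -> legal
(5,2): flips 1 -> legal
(5,4): no bracket -> illegal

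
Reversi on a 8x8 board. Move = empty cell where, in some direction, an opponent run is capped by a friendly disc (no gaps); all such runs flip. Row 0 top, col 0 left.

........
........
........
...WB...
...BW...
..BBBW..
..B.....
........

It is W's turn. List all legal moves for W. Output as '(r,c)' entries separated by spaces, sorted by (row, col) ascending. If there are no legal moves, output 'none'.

Answer: (2,4) (3,5) (4,2) (5,1) (6,3) (6,4) (7,1)

Derivation:
(2,3): no bracket -> illegal
(2,4): flips 1 -> legal
(2,5): no bracket -> illegal
(3,2): no bracket -> illegal
(3,5): flips 1 -> legal
(4,1): no bracket -> illegal
(4,2): flips 1 -> legal
(4,5): no bracket -> illegal
(5,1): flips 3 -> legal
(6,1): no bracket -> illegal
(6,3): flips 2 -> legal
(6,4): flips 1 -> legal
(6,5): no bracket -> illegal
(7,1): flips 2 -> legal
(7,2): no bracket -> illegal
(7,3): no bracket -> illegal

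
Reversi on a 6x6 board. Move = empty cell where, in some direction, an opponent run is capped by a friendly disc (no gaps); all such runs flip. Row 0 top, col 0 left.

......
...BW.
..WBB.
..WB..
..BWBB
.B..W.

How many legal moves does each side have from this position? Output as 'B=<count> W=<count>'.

Answer: B=9 W=8

Derivation:
-- B to move --
(0,3): no bracket -> illegal
(0,4): flips 1 -> legal
(0,5): flips 1 -> legal
(1,1): flips 1 -> legal
(1,2): flips 2 -> legal
(1,5): flips 1 -> legal
(2,1): flips 1 -> legal
(2,5): no bracket -> illegal
(3,1): flips 2 -> legal
(3,4): no bracket -> illegal
(4,1): flips 1 -> legal
(5,2): no bracket -> illegal
(5,3): flips 1 -> legal
(5,5): no bracket -> illegal
B mobility = 9
-- W to move --
(0,2): no bracket -> illegal
(0,3): flips 3 -> legal
(0,4): flips 1 -> legal
(1,2): flips 1 -> legal
(1,5): no bracket -> illegal
(2,5): flips 2 -> legal
(3,1): no bracket -> illegal
(3,4): flips 3 -> legal
(3,5): no bracket -> illegal
(4,0): no bracket -> illegal
(4,1): flips 1 -> legal
(5,0): no bracket -> illegal
(5,2): flips 1 -> legal
(5,3): no bracket -> illegal
(5,5): flips 2 -> legal
W mobility = 8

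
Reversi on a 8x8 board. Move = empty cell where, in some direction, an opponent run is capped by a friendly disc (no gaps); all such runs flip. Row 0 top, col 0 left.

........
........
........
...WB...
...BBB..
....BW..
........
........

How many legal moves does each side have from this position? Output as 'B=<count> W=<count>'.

Answer: B=6 W=2

Derivation:
-- B to move --
(2,2): flips 1 -> legal
(2,3): flips 1 -> legal
(2,4): no bracket -> illegal
(3,2): flips 1 -> legal
(4,2): no bracket -> illegal
(4,6): no bracket -> illegal
(5,6): flips 1 -> legal
(6,4): no bracket -> illegal
(6,5): flips 1 -> legal
(6,6): flips 1 -> legal
B mobility = 6
-- W to move --
(2,3): no bracket -> illegal
(2,4): no bracket -> illegal
(2,5): no bracket -> illegal
(3,2): no bracket -> illegal
(3,5): flips 2 -> legal
(3,6): no bracket -> illegal
(4,2): no bracket -> illegal
(4,6): no bracket -> illegal
(5,2): no bracket -> illegal
(5,3): flips 2 -> legal
(5,6): no bracket -> illegal
(6,3): no bracket -> illegal
(6,4): no bracket -> illegal
(6,5): no bracket -> illegal
W mobility = 2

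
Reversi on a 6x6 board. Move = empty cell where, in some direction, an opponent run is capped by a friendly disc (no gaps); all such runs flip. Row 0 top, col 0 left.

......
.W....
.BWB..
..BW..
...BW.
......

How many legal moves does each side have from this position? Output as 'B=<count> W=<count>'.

-- B to move --
(0,0): no bracket -> illegal
(0,1): flips 1 -> legal
(0,2): no bracket -> illegal
(1,0): no bracket -> illegal
(1,2): flips 1 -> legal
(1,3): no bracket -> illegal
(2,0): no bracket -> illegal
(2,4): no bracket -> illegal
(3,1): no bracket -> illegal
(3,4): flips 1 -> legal
(3,5): no bracket -> illegal
(4,2): no bracket -> illegal
(4,5): flips 1 -> legal
(5,3): no bracket -> illegal
(5,4): no bracket -> illegal
(5,5): no bracket -> illegal
B mobility = 4
-- W to move --
(1,0): no bracket -> illegal
(1,2): no bracket -> illegal
(1,3): flips 1 -> legal
(1,4): no bracket -> illegal
(2,0): flips 1 -> legal
(2,4): flips 1 -> legal
(3,0): no bracket -> illegal
(3,1): flips 2 -> legal
(3,4): no bracket -> illegal
(4,1): no bracket -> illegal
(4,2): flips 2 -> legal
(5,2): no bracket -> illegal
(5,3): flips 1 -> legal
(5,4): no bracket -> illegal
W mobility = 6

Answer: B=4 W=6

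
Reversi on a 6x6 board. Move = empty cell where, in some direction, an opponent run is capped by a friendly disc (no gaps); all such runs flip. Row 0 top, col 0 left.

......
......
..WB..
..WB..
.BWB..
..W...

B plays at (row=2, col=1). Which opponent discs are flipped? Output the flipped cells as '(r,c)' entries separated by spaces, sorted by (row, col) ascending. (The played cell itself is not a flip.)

Answer: (2,2) (3,2)

Derivation:
Dir NW: first cell '.' (not opp) -> no flip
Dir N: first cell '.' (not opp) -> no flip
Dir NE: first cell '.' (not opp) -> no flip
Dir W: first cell '.' (not opp) -> no flip
Dir E: opp run (2,2) capped by B -> flip
Dir SW: first cell '.' (not opp) -> no flip
Dir S: first cell '.' (not opp) -> no flip
Dir SE: opp run (3,2) capped by B -> flip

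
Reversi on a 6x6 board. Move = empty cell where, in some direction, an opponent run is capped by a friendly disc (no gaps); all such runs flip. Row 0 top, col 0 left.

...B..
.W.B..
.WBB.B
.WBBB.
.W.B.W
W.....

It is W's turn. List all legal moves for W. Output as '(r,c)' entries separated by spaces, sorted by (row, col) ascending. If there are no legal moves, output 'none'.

Answer: (0,4) (1,2) (1,4) (2,4) (3,5) (4,4) (5,4)

Derivation:
(0,2): no bracket -> illegal
(0,4): flips 2 -> legal
(1,2): flips 2 -> legal
(1,4): flips 2 -> legal
(1,5): no bracket -> illegal
(2,4): flips 2 -> legal
(3,5): flips 3 -> legal
(4,2): no bracket -> illegal
(4,4): flips 2 -> legal
(5,2): no bracket -> illegal
(5,3): no bracket -> illegal
(5,4): flips 2 -> legal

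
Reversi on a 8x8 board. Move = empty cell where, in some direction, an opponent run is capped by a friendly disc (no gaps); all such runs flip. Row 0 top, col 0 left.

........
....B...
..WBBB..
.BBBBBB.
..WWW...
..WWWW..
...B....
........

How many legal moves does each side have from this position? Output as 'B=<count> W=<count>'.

-- B to move --
(1,1): flips 1 -> legal
(1,2): flips 1 -> legal
(1,3): flips 1 -> legal
(2,1): flips 1 -> legal
(4,1): flips 1 -> legal
(4,5): flips 1 -> legal
(4,6): no bracket -> illegal
(5,1): flips 1 -> legal
(5,6): no bracket -> illegal
(6,1): flips 2 -> legal
(6,2): flips 4 -> legal
(6,4): flips 4 -> legal
(6,5): flips 2 -> legal
(6,6): flips 2 -> legal
B mobility = 12
-- W to move --
(0,3): no bracket -> illegal
(0,4): flips 3 -> legal
(0,5): no bracket -> illegal
(1,2): no bracket -> illegal
(1,3): flips 2 -> legal
(1,5): flips 2 -> legal
(1,6): flips 2 -> legal
(2,0): flips 1 -> legal
(2,1): flips 1 -> legal
(2,6): flips 4 -> legal
(2,7): no bracket -> illegal
(3,0): no bracket -> illegal
(3,7): no bracket -> illegal
(4,0): flips 1 -> legal
(4,1): no bracket -> illegal
(4,5): no bracket -> illegal
(4,6): no bracket -> illegal
(4,7): no bracket -> illegal
(6,2): no bracket -> illegal
(6,4): no bracket -> illegal
(7,2): flips 1 -> legal
(7,3): flips 1 -> legal
(7,4): flips 1 -> legal
W mobility = 11

Answer: B=12 W=11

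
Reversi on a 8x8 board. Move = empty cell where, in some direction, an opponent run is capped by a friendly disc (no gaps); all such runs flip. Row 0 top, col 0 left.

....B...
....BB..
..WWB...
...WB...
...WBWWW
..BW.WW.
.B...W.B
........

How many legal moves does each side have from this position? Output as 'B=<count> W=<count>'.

-- B to move --
(1,1): flips 2 -> legal
(1,2): flips 1 -> legal
(1,3): no bracket -> illegal
(2,1): flips 2 -> legal
(3,1): no bracket -> illegal
(3,2): flips 2 -> legal
(3,5): no bracket -> illegal
(3,6): no bracket -> illegal
(3,7): no bracket -> illegal
(4,2): flips 2 -> legal
(5,4): flips 1 -> legal
(5,7): no bracket -> illegal
(6,2): flips 1 -> legal
(6,3): no bracket -> illegal
(6,4): no bracket -> illegal
(6,6): flips 1 -> legal
(7,4): no bracket -> illegal
(7,5): no bracket -> illegal
(7,6): no bracket -> illegal
B mobility = 8
-- W to move --
(0,3): no bracket -> illegal
(0,5): flips 1 -> legal
(0,6): flips 2 -> legal
(1,3): no bracket -> illegal
(1,6): no bracket -> illegal
(2,5): flips 2 -> legal
(2,6): no bracket -> illegal
(3,5): flips 2 -> legal
(4,1): no bracket -> illegal
(4,2): no bracket -> illegal
(5,0): no bracket -> illegal
(5,1): flips 1 -> legal
(5,4): no bracket -> illegal
(5,7): no bracket -> illegal
(6,0): no bracket -> illegal
(6,2): no bracket -> illegal
(6,3): no bracket -> illegal
(6,6): no bracket -> illegal
(7,0): flips 2 -> legal
(7,1): no bracket -> illegal
(7,2): no bracket -> illegal
(7,6): no bracket -> illegal
(7,7): no bracket -> illegal
W mobility = 6

Answer: B=8 W=6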